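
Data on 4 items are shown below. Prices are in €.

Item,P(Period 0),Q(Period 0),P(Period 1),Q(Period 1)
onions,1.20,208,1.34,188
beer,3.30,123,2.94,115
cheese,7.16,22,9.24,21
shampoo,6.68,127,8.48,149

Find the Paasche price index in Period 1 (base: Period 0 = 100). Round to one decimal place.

117.0

Paasche price index uses current-period quantities as weights.
ΣP(Period 1)·Q(Period 1) = 1.34×188 + 2.94×115 + 9.24×21 + 8.48×149 = 251.92 + 338.1 + 194.04 + 1263.52 = 2047.58
ΣP(Period 0)·Q(Period 1) = 1.20×188 + 3.30×115 + 7.16×21 + 6.68×149 = 225.6 + 379.5 + 150.36 + 995.32 = 1750.78
Index = 2047.58 / 1750.78 × 100 = 116.9524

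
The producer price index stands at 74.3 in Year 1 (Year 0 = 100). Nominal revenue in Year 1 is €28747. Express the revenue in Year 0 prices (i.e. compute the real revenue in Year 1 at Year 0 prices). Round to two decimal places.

38690.44

Real = Nominal ÷ (Index/100) = 28747 ÷ (74.3/100)
     = 28747 ÷ 0.743 = 38690.4441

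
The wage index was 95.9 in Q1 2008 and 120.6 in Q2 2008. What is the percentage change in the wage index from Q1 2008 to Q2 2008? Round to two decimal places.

25.76%

Change = (120.6 − 95.9) / 95.9 × 100
       = 24.7 / 95.9 × 100 = 25.7560%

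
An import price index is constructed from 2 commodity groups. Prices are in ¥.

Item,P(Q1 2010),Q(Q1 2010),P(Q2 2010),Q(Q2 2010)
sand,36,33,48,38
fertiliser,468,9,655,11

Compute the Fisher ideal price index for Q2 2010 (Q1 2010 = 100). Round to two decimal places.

Laspeyres component (base-period weights):
ΣP(Q2 2010)Q(Q1 2010) = 48×33 + 655×9 = 1584 + 5895 = 7479
ΣP(Q1 2010)Q(Q1 2010) = 36×33 + 468×9 = 1188 + 4212 = 5400
L = 7479 / 5400 × 100 = 138.5000
Paasche component (current-period weights):
ΣP(Q2 2010)Q(Q2 2010) = 48×38 + 655×11 = 1824 + 7205 = 9029
ΣP(Q1 2010)Q(Q2 2010) = 36×38 + 468×11 = 1368 + 5148 = 6516
P = 9029 / 6516 × 100 = 138.5666
Fisher = √(L × P) = √(138.5000 × 138.5666) = 138.5333

138.53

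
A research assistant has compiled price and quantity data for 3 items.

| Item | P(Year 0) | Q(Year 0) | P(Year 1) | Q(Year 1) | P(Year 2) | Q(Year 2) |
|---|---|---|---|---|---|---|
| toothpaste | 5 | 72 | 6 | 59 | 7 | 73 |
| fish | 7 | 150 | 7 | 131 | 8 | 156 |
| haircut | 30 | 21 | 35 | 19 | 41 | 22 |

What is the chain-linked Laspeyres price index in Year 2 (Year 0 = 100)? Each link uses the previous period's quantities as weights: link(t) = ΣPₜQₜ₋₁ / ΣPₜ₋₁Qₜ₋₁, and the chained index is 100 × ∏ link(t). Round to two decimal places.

Link Year 0→Year 1:
ΣP(Year 1)Q(Year 0) = 6×72 + 7×150 + 35×21 = 432 + 1050 + 735 = 2217
ΣP(Year 0)Q(Year 0) = 5×72 + 7×150 + 30×21 = 360 + 1050 + 630 = 2040
link = 2217/2040 = 1.086765
Link Year 1→Year 2:
ΣP(Year 2)Q(Year 1) = 7×59 + 8×131 + 41×19 = 413 + 1048 + 779 = 2240
ΣP(Year 1)Q(Year 1) = 6×59 + 7×131 + 35×19 = 354 + 917 + 665 = 1936
link = 2240/1936 = 1.157025
Chained index = 100 × 1.086765 × 1.157025 = 125.7414

125.74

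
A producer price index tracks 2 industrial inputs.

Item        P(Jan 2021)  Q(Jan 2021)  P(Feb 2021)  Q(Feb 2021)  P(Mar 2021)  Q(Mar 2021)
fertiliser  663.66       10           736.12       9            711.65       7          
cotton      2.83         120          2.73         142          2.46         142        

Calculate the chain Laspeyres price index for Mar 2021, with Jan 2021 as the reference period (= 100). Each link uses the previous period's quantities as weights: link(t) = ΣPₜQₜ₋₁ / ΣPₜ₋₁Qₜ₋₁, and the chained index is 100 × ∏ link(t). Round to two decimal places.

106.15

Link Jan 2021→Feb 2021:
ΣP(Feb 2021)Q(Jan 2021) = 736.12×10 + 2.73×120 = 7361.2 + 327.6 = 7688.8
ΣP(Jan 2021)Q(Jan 2021) = 663.66×10 + 2.83×120 = 6636.6 + 339.6 = 6976.2
link = 7688.8/6976.2 = 1.102147
Link Feb 2021→Mar 2021:
ΣP(Mar 2021)Q(Feb 2021) = 711.65×9 + 2.46×142 = 6404.85 + 349.32 = 6754.17
ΣP(Feb 2021)Q(Feb 2021) = 736.12×9 + 2.73×142 = 6625.08 + 387.66 = 7012.74
link = 6754.17/7012.74 = 0.963129
Chained index = 100 × 1.102147 × 0.963129 = 106.1510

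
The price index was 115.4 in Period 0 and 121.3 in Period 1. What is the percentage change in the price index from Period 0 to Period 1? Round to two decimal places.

Change = (121.3 − 115.4) / 115.4 × 100
       = 5.9 / 115.4 × 100 = 5.1127%

5.11%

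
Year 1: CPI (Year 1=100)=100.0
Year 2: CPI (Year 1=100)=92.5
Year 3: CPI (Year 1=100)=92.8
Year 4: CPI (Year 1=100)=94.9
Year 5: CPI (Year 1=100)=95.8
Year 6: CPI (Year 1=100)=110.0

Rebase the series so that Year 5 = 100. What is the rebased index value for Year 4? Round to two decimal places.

Rebased(Year 4) = 94.9 / 95.8 × 100 = 99.0605

99.06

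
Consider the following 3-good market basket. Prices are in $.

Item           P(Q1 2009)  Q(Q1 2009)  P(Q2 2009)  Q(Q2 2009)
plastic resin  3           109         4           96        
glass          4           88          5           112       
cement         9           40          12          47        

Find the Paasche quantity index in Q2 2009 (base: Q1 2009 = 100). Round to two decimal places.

Paasche quantity index uses current-period prices as weights.
ΣP(Q2 2009)·Q(Q2 2009) = 4×96 + 5×112 + 12×47 = 384 + 560 + 564 = 1508
ΣP(Q2 2009)·Q(Q1 2009) = 4×109 + 5×88 + 12×40 = 436 + 440 + 480 = 1356
Index = 1508 / 1356 × 100 = 111.2094

111.21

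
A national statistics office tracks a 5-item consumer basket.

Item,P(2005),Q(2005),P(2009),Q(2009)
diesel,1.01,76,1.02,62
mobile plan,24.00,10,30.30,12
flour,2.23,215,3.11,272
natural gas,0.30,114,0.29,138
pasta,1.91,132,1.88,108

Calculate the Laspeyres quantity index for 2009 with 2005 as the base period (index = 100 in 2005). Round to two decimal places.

111.30

Laspeyres quantity index uses base-period prices as weights.
ΣP(2005)·Q(2009) = 1.01×62 + 24.00×12 + 2.23×272 + 0.30×138 + 1.91×108 = 62.62 + 288 + 606.56 + 41.4 + 206.28 = 1204.86
ΣP(2005)·Q(2005) = 1.01×76 + 24.00×10 + 2.23×215 + 0.30×114 + 1.91×132 = 76.76 + 240 + 479.45 + 34.2 + 252.12 = 1082.53
Index = 1204.86 / 1082.53 × 100 = 111.3004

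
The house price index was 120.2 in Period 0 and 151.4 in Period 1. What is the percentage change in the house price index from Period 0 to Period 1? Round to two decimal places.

25.96%

Change = (151.4 − 120.2) / 120.2 × 100
       = 31.2 / 120.2 × 100 = 25.9567%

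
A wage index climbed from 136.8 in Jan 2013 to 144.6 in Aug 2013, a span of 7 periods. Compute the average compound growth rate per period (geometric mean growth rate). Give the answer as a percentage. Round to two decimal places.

Growth factor = (144.6/136.8)^(1/7) = (1.057018)^(1/7) = 1.007953
Growth rate = 1.007953 − 1 = 0.007953 = 0.7953%

0.80%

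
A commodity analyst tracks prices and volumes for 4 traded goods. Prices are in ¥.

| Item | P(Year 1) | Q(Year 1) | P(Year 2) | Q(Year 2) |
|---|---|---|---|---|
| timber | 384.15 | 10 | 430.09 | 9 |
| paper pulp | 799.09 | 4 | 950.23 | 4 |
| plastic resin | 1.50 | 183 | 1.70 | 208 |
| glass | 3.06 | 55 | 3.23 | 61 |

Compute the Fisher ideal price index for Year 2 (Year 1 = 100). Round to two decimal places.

114.90

Laspeyres component (base-period weights):
ΣP(Year 2)Q(Year 1) = 430.09×10 + 950.23×4 + 1.70×183 + 3.23×55 = 4300.9 + 3800.92 + 311.1 + 177.65 = 8590.57
ΣP(Year 1)Q(Year 1) = 384.15×10 + 799.09×4 + 1.50×183 + 3.06×55 = 3841.5 + 3196.36 + 274.5 + 168.3 = 7480.66
L = 8590.57 / 7480.66 × 100 = 114.8371
Paasche component (current-period weights):
ΣP(Year 2)Q(Year 2) = 430.09×9 + 950.23×4 + 1.70×208 + 3.23×61 = 3870.81 + 3800.92 + 353.6 + 197.03 = 8222.36
ΣP(Year 1)Q(Year 2) = 384.15×9 + 799.09×4 + 1.50×208 + 3.06×61 = 3457.35 + 3196.36 + 312 + 186.66 = 7152.37
P = 8222.36 / 7152.37 × 100 = 114.9599
Fisher = √(L × P) = √(114.8371 × 114.9599) = 114.8985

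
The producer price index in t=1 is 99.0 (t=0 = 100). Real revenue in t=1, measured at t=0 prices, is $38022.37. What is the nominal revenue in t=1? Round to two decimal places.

37642.15

Nominal = Real × (Index/100) = 38022.37 × (99.0/100)
        = 38022.37 × 0.990 = 37642.1463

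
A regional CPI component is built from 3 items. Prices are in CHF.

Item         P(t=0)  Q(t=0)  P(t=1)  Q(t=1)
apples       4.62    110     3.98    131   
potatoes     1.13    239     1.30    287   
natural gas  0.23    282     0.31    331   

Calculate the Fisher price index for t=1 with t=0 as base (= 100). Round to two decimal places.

Laspeyres component (base-period weights):
ΣP(t=1)Q(t=0) = 3.98×110 + 1.30×239 + 0.31×282 = 437.8 + 310.7 + 87.42 = 835.92
ΣP(t=0)Q(t=0) = 4.62×110 + 1.13×239 + 0.23×282 = 508.2 + 270.07 + 64.86 = 843.13
L = 835.92 / 843.13 × 100 = 99.1449
Paasche component (current-period weights):
ΣP(t=1)Q(t=1) = 3.98×131 + 1.30×287 + 0.31×331 = 521.38 + 373.1 + 102.61 = 997.09
ΣP(t=0)Q(t=1) = 4.62×131 + 1.13×287 + 0.23×331 = 605.22 + 324.31 + 76.13 = 1005.66
P = 997.09 / 1005.66 × 100 = 99.1478
Fisher = √(L × P) = √(99.1449 × 99.1478) = 99.1463

99.15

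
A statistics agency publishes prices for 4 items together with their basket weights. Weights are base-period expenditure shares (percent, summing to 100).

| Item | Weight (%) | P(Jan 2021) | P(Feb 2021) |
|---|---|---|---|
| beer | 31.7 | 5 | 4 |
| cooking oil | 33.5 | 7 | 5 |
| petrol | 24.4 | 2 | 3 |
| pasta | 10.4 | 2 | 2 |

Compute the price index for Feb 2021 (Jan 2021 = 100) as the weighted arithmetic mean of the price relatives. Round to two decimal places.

beer: 31.7 × (4/5) = 31.7 × 0.800000 = 25.3600
cooking oil: 33.5 × (5/7) = 33.5 × 0.714286 = 23.9286
petrol: 24.4 × (3/2) = 24.4 × 1.500000 = 36.6000
pasta: 10.4 × (2/2) = 10.4 × 1.000000 = 10.4000
Index = Σ wᵢ·(p₁ᵢ/p₀ᵢ) = 25.3600 + 23.9286 + 36.6000 + 10.4000 = 96.2886

96.29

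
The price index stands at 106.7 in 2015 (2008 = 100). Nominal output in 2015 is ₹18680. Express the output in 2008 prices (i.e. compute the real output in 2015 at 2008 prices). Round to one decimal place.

17507.0

Real = Nominal ÷ (Index/100) = 18680 ÷ (106.7/100)
     = 18680 ÷ 1.067 = 17507.0291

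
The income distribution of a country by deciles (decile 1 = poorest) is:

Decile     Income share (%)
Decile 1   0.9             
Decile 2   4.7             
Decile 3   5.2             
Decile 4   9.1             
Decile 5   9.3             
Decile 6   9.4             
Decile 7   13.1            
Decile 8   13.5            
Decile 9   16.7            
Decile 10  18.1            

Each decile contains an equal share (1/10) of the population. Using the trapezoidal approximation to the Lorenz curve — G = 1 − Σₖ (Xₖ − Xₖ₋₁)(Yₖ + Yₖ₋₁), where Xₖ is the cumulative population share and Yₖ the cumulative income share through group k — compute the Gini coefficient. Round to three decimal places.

0.292

Cumulative income shares Yₖ: 0.0090, 0.0560, 0.1080, 0.1990, 0.2920, 0.3860, 0.5170, 0.6520, 0.8190, 1.0000
Σ (Xₖ−Xₖ₋₁)(Yₖ+Yₖ₋₁) = (1/10)(0.0090+0.0000) + (1/10)(0.0560+0.0090) + (1/10)(0.1080+0.0560) + (1/10)(0.1990+0.1080) + (1/10)(0.2920+0.1990) + (1/10)(0.3860+0.2920) + (1/10)(0.5170+0.3860) + (1/10)(0.6520+0.5170) + (1/10)(0.8190+0.6520) + (1/10)(1.0000+0.8190)
  = 0.0009 + 0.0065 + 0.0164 + 0.0307 + 0.0491 + 0.0678 + 0.0903 + 0.1169 + 0.1471 + 0.1819 = 0.7076
G = 1 − 0.7076 = 0.2924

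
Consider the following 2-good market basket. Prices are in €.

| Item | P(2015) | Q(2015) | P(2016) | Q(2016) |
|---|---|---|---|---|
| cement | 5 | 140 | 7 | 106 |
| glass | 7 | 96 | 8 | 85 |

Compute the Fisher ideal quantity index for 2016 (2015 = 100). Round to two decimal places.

81.67

Laspeyres component (base-period weights):
ΣP(2015)Q(2016) = 5×106 + 7×85 = 530 + 595 = 1125
ΣP(2015)Q(2015) = 5×140 + 7×96 = 700 + 672 = 1372
L = 1125 / 1372 × 100 = 81.9971
Paasche component (current-period weights):
ΣP(2016)Q(2016) = 7×106 + 8×85 = 742 + 680 = 1422
ΣP(2016)Q(2015) = 7×140 + 8×96 = 980 + 768 = 1748
P = 1422 / 1748 × 100 = 81.3501
Fisher = √(L × P) = √(81.9971 × 81.3501) = 81.6730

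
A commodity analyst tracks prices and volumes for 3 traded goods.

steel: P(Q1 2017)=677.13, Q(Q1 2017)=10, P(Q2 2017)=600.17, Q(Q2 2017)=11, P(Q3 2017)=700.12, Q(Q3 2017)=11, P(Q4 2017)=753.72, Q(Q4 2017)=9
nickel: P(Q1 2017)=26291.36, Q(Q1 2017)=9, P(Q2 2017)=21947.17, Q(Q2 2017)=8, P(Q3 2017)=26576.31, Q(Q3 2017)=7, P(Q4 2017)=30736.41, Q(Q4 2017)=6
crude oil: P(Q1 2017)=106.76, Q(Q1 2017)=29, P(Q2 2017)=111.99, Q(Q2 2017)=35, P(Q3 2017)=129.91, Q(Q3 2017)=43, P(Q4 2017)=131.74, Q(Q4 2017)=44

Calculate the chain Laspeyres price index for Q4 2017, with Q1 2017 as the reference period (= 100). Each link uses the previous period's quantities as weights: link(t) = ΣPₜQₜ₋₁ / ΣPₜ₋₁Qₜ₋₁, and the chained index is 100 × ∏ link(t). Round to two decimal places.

116.51

Link Q1 2017→Q2 2017:
ΣP(Q2 2017)Q(Q1 2017) = 600.17×10 + 21947.17×9 + 111.99×29 = 6001.7 + 197524.53 + 3247.71 = 206773.94
ΣP(Q1 2017)Q(Q1 2017) = 677.13×10 + 26291.36×9 + 106.76×29 = 6771.3 + 236622.24 + 3096.04 = 246489.58
link = 206773.94/246489.58 = 0.838875
Link Q2 2017→Q3 2017:
ΣP(Q3 2017)Q(Q2 2017) = 700.12×11 + 26576.31×8 + 129.91×35 = 7701.32 + 212610.48 + 4546.85 = 224858.65
ΣP(Q2 2017)Q(Q2 2017) = 600.17×11 + 21947.17×8 + 111.99×35 = 6601.87 + 175577.36 + 3919.65 = 186098.88
link = 224858.65/186098.88 = 1.208275
Link Q3 2017→Q4 2017:
ΣP(Q4 2017)Q(Q3 2017) = 753.72×11 + 30736.41×7 + 131.74×43 = 8290.92 + 215154.87 + 5664.82 = 229110.61
ΣP(Q3 2017)Q(Q3 2017) = 700.12×11 + 26576.31×7 + 129.91×43 = 7701.32 + 186034.17 + 5586.13 = 199321.62
link = 229110.61/199321.62 = 1.149452
Chained index = 100 × 0.838875 × 1.208275 × 1.149452 = 116.5075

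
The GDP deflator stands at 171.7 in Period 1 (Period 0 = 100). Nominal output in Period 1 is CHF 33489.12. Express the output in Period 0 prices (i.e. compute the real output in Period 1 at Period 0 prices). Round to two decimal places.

19504.44

Real = Nominal ÷ (Index/100) = 33489.12 ÷ (171.7/100)
     = 33489.12 ÷ 1.717 = 19504.4380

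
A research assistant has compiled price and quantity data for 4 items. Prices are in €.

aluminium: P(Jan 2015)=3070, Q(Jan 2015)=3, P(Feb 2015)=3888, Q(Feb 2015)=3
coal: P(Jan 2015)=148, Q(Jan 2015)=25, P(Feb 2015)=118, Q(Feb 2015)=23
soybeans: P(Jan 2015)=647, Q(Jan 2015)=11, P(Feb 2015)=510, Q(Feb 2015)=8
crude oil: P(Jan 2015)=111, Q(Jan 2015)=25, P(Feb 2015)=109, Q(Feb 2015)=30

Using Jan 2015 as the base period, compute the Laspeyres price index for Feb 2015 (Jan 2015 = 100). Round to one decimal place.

100.6

Laspeyres price index uses base-period quantities as weights.
ΣP(Feb 2015)·Q(Jan 2015) = 3888×3 + 118×25 + 510×11 + 109×25 = 11664 + 2950 + 5610 + 2725 = 22949
ΣP(Jan 2015)·Q(Jan 2015) = 3070×3 + 148×25 + 647×11 + 111×25 = 9210 + 3700 + 7117 + 2775 = 22802
Index = 22949 / 22802 × 100 = 100.6447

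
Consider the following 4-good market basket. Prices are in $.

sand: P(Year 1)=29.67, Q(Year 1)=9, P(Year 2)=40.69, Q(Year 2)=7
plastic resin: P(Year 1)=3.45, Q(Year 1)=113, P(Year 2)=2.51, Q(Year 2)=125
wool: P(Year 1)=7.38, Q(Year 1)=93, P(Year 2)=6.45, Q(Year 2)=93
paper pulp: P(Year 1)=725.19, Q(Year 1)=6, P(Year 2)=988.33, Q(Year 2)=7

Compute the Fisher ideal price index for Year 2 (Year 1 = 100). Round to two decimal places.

Laspeyres component (base-period weights):
ΣP(Year 2)Q(Year 1) = 40.69×9 + 2.51×113 + 6.45×93 + 988.33×6 = 366.21 + 283.63 + 599.85 + 5929.98 = 7179.67
ΣP(Year 1)Q(Year 1) = 29.67×9 + 3.45×113 + 7.38×93 + 725.19×6 = 267.03 + 389.85 + 686.34 + 4351.14 = 5694.36
L = 7179.67 / 5694.36 × 100 = 126.0839
Paasche component (current-period weights):
ΣP(Year 2)Q(Year 2) = 40.69×7 + 2.51×125 + 6.45×93 + 988.33×7 = 284.83 + 313.75 + 599.85 + 6918.31 = 8116.74
ΣP(Year 1)Q(Year 2) = 29.67×7 + 3.45×125 + 7.38×93 + 725.19×7 = 207.69 + 431.25 + 686.34 + 5076.33 = 6401.61
P = 8116.74 / 6401.61 × 100 = 126.7922
Fisher = √(L × P) = √(126.0839 × 126.7922) = 126.4375

126.44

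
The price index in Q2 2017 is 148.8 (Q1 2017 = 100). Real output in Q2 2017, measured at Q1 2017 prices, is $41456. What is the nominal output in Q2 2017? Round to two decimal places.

Nominal = Real × (Index/100) = 41456 × (148.8/100)
        = 41456 × 1.488 = 61686.5280

61686.53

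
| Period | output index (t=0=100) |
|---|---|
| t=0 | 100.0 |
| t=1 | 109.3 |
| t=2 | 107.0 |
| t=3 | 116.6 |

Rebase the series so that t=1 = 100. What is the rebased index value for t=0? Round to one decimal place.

Rebased(t=0) = 100.0 / 109.3 × 100 = 91.4913

91.5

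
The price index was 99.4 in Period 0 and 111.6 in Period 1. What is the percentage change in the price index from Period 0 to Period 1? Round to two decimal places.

Change = (111.6 − 99.4) / 99.4 × 100
       = 12.2 / 99.4 × 100 = 12.2736%

12.27%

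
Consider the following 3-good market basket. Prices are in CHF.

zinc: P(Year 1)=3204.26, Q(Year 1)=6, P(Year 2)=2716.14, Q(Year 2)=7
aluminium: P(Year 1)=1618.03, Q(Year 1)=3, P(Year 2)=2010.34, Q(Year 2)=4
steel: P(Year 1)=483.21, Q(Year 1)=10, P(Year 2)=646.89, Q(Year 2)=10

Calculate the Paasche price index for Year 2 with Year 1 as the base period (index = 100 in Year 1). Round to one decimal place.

Paasche price index uses current-period quantities as weights.
ΣP(Year 2)·Q(Year 2) = 2716.14×7 + 2010.34×4 + 646.89×10 = 19012.98 + 8041.36 + 6468.9 = 33523.24
ΣP(Year 1)·Q(Year 2) = 3204.26×7 + 1618.03×4 + 483.21×10 = 22429.82 + 6472.12 + 4832.1 = 33734.04
Index = 33523.24 / 33734.04 × 100 = 99.3751

99.4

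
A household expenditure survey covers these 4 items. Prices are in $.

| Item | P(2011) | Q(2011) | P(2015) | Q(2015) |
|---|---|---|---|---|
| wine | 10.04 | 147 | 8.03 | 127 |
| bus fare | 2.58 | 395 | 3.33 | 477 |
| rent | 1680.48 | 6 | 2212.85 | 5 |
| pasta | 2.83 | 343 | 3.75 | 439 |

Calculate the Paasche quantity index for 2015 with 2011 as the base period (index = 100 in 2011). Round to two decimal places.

Paasche quantity index uses current-period prices as weights.
ΣP(2015)·Q(2015) = 8.03×127 + 3.33×477 + 2212.85×5 + 3.75×439 = 1019.81 + 1588.41 + 11064.25 + 1646.25 = 15318.72
ΣP(2015)·Q(2011) = 8.03×147 + 3.33×395 + 2212.85×6 + 3.75×343 = 1180.41 + 1315.35 + 13277.1 + 1286.25 = 17059.11
Index = 15318.72 / 17059.11 × 100 = 89.7979

89.80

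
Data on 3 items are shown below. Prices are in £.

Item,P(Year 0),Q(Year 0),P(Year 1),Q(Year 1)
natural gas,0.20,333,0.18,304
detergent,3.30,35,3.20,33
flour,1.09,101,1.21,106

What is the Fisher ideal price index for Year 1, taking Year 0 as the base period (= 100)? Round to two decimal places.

100.92

Laspeyres component (base-period weights):
ΣP(Year 1)Q(Year 0) = 0.18×333 + 3.20×35 + 1.21×101 = 59.94 + 112 + 122.21 = 294.15
ΣP(Year 0)Q(Year 0) = 0.20×333 + 3.30×35 + 1.09×101 = 66.6 + 115.5 + 110.09 = 292.19
L = 294.15 / 292.19 × 100 = 100.6708
Paasche component (current-period weights):
ΣP(Year 1)Q(Year 1) = 0.18×304 + 3.20×33 + 1.21×106 = 54.72 + 105.6 + 128.26 = 288.58
ΣP(Year 0)Q(Year 1) = 0.20×304 + 3.30×33 + 1.09×106 = 60.8 + 108.9 + 115.54 = 285.24
P = 288.58 / 285.24 × 100 = 101.1709
Fisher = √(L × P) = √(100.6708 × 101.1709) = 100.9206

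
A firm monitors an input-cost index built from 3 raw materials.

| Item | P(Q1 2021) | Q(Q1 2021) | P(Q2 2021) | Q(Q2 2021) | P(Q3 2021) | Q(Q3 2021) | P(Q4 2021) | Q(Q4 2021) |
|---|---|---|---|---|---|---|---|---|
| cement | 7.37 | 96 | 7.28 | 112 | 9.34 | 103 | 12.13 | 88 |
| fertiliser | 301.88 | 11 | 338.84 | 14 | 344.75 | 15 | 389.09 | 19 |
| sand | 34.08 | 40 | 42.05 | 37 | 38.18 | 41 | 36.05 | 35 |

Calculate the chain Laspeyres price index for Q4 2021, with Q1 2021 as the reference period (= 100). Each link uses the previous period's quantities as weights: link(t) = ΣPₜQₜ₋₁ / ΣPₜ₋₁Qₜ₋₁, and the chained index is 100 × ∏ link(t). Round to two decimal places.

129.04

Link Q1 2021→Q2 2021:
ΣP(Q2 2021)Q(Q1 2021) = 7.28×96 + 338.84×11 + 42.05×40 = 698.88 + 3727.24 + 1682 = 6108.12
ΣP(Q1 2021)Q(Q1 2021) = 7.37×96 + 301.88×11 + 34.08×40 = 707.52 + 3320.68 + 1363.2 = 5391.4
link = 6108.12/5391.4 = 1.132938
Link Q2 2021→Q3 2021:
ΣP(Q3 2021)Q(Q2 2021) = 9.34×112 + 344.75×14 + 38.18×37 = 1046.08 + 4826.5 + 1412.66 = 7285.24
ΣP(Q2 2021)Q(Q2 2021) = 7.28×112 + 338.84×14 + 42.05×37 = 815.36 + 4743.76 + 1555.85 = 7114.97
link = 7285.24/7114.97 = 1.023931
Link Q3 2021→Q4 2021:
ΣP(Q4 2021)Q(Q3 2021) = 12.13×103 + 389.09×15 + 36.05×41 = 1249.39 + 5836.35 + 1478.05 = 8563.79
ΣP(Q3 2021)Q(Q3 2021) = 9.34×103 + 344.75×15 + 38.18×41 = 962.02 + 5171.25 + 1565.38 = 7698.65
link = 8563.79/7698.65 = 1.112376
Chained index = 100 × 1.132938 × 1.023931 × 1.112376 = 129.0412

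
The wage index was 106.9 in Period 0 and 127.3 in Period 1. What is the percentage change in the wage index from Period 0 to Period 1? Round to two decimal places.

Change = (127.3 − 106.9) / 106.9 × 100
       = 20.4 / 106.9 × 100 = 19.0833%

19.08%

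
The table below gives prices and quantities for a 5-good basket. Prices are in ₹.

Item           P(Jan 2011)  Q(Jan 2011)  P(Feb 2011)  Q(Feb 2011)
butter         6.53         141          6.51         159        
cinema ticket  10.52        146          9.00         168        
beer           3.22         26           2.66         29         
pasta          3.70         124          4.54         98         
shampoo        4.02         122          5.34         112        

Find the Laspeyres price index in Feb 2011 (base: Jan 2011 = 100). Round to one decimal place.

Laspeyres price index uses base-period quantities as weights.
ΣP(Feb 2011)·Q(Jan 2011) = 6.51×141 + 9.00×146 + 2.66×26 + 4.54×124 + 5.34×122 = 917.91 + 1314 + 69.16 + 562.96 + 651.48 = 3515.51
ΣP(Jan 2011)·Q(Jan 2011) = 6.53×141 + 10.52×146 + 3.22×26 + 3.70×124 + 4.02×122 = 920.73 + 1535.92 + 83.72 + 458.8 + 490.44 = 3489.61
Index = 3515.51 / 3489.61 × 100 = 100.7422

100.7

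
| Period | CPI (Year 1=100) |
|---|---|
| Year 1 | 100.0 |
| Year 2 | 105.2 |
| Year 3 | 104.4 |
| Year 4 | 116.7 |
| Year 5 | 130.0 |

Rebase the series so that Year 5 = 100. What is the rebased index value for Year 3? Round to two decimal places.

80.31

Rebased(Year 3) = 104.4 / 130.0 × 100 = 80.3077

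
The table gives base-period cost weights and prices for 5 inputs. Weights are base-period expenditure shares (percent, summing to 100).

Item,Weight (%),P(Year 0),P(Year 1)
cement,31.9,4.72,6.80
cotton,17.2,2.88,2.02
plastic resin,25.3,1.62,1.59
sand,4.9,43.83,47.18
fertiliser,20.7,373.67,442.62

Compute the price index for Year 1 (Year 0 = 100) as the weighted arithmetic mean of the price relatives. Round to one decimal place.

cement: 31.9 × (6.80/4.72) = 31.9 × 1.440678 = 45.9576
cotton: 17.2 × (2.02/2.88) = 17.2 × 0.701389 = 12.0639
plastic resin: 25.3 × (1.59/1.62) = 25.3 × 0.981481 = 24.8315
sand: 4.9 × (47.18/43.83) = 4.9 × 1.076432 = 5.2745
fertiliser: 20.7 × (442.62/373.67) = 20.7 × 1.184521 = 24.5196
Index = Σ wᵢ·(p₁ᵢ/p₀ᵢ) = 45.9576 + 12.0639 + 24.8315 + 5.2745 + 24.5196 = 112.6471

112.6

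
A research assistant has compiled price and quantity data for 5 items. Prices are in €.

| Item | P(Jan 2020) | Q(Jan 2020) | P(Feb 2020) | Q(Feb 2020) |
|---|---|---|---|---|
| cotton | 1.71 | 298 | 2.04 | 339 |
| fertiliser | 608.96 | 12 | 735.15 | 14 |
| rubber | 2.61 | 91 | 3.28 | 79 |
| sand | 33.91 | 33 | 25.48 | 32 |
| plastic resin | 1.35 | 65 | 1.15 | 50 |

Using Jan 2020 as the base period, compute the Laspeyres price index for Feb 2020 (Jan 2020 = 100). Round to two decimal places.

Laspeyres price index uses base-period quantities as weights.
ΣP(Feb 2020)·Q(Jan 2020) = 2.04×298 + 735.15×12 + 3.28×91 + 25.48×33 + 1.15×65 = 607.92 + 8821.8 + 298.48 + 840.84 + 74.75 = 10643.79
ΣP(Jan 2020)·Q(Jan 2020) = 1.71×298 + 608.96×12 + 2.61×91 + 33.91×33 + 1.35×65 = 509.58 + 7307.52 + 237.51 + 1119.03 + 87.75 = 9261.39
Index = 10643.79 / 9261.39 × 100 = 114.9265

114.93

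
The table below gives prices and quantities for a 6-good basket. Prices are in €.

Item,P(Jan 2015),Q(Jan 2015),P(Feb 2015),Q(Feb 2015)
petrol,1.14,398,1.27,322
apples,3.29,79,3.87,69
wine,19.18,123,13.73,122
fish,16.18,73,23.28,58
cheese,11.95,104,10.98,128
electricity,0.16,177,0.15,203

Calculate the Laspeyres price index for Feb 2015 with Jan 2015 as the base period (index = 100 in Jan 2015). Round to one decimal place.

97.2

Laspeyres price index uses base-period quantities as weights.
ΣP(Feb 2015)·Q(Jan 2015) = 1.27×398 + 3.87×79 + 13.73×123 + 23.28×73 + 10.98×104 + 0.15×177 = 505.46 + 305.73 + 1688.79 + 1699.44 + 1141.92 + 26.55 = 5367.89
ΣP(Jan 2015)·Q(Jan 2015) = 1.14×398 + 3.29×79 + 19.18×123 + 16.18×73 + 11.95×104 + 0.16×177 = 453.72 + 259.91 + 2359.14 + 1181.14 + 1242.8 + 28.32 = 5525.03
Index = 5367.89 / 5525.03 × 100 = 97.1559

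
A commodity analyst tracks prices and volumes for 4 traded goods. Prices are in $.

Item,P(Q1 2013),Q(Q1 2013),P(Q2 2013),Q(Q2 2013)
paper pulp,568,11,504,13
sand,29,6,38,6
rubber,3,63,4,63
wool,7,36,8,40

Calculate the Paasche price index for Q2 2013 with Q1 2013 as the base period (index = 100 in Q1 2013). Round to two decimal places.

Paasche price index uses current-period quantities as weights.
ΣP(Q2 2013)·Q(Q2 2013) = 504×13 + 38×6 + 4×63 + 8×40 = 6552 + 228 + 252 + 320 = 7352
ΣP(Q1 2013)·Q(Q2 2013) = 568×13 + 29×6 + 3×63 + 7×40 = 7384 + 174 + 189 + 280 = 8027
Index = 7352 / 8027 × 100 = 91.5909

91.59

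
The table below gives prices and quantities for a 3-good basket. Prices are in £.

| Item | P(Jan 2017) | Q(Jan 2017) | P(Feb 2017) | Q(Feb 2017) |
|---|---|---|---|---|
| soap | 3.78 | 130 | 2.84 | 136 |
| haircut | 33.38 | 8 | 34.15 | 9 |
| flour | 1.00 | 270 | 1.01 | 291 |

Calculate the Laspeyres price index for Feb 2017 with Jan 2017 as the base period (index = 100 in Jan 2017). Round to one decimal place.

89.0

Laspeyres price index uses base-period quantities as weights.
ΣP(Feb 2017)·Q(Jan 2017) = 2.84×130 + 34.15×8 + 1.01×270 = 369.2 + 273.2 + 272.7 = 915.1
ΣP(Jan 2017)·Q(Jan 2017) = 3.78×130 + 33.38×8 + 1.00×270 = 491.4 + 267.04 + 270 = 1028.44
Index = 915.1 / 1028.44 × 100 = 88.9794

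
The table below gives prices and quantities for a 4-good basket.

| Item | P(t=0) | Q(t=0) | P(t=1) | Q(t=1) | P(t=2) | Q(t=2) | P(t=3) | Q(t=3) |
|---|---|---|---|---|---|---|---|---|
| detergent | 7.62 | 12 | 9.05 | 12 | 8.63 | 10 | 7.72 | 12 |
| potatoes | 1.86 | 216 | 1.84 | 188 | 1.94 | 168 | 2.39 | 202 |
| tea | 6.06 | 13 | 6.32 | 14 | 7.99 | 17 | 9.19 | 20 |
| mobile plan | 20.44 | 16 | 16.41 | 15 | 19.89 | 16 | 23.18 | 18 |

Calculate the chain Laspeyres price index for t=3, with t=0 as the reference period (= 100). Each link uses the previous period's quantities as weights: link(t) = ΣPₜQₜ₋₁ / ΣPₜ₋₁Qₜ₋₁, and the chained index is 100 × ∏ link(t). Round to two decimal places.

Link t=0→t=1:
ΣP(t=1)Q(t=0) = 9.05×12 + 1.84×216 + 6.32×13 + 16.41×16 = 108.6 + 397.44 + 82.16 + 262.56 = 850.76
ΣP(t=0)Q(t=0) = 7.62×12 + 1.86×216 + 6.06×13 + 20.44×16 = 91.44 + 401.76 + 78.78 + 327.04 = 899.02
link = 850.76/899.02 = 0.946319
Link t=1→t=2:
ΣP(t=2)Q(t=1) = 8.63×12 + 1.94×188 + 7.99×14 + 19.89×15 = 103.56 + 364.72 + 111.86 + 298.35 = 878.49
ΣP(t=1)Q(t=1) = 9.05×12 + 1.84×188 + 6.32×14 + 16.41×15 = 108.6 + 345.92 + 88.48 + 246.15 = 789.15
link = 878.49/789.15 = 1.113210
Link t=2→t=3:
ΣP(t=3)Q(t=2) = 7.72×10 + 2.39×168 + 9.19×17 + 23.18×16 = 77.2 + 401.52 + 156.23 + 370.88 = 1005.83
ΣP(t=2)Q(t=2) = 8.63×10 + 1.94×168 + 7.99×17 + 19.89×16 = 86.3 + 325.92 + 135.83 + 318.24 = 866.29
link = 1005.83/866.29 = 1.161078
Chained index = 100 × 0.946319 × 1.113210 × 1.161078 = 122.3140

122.31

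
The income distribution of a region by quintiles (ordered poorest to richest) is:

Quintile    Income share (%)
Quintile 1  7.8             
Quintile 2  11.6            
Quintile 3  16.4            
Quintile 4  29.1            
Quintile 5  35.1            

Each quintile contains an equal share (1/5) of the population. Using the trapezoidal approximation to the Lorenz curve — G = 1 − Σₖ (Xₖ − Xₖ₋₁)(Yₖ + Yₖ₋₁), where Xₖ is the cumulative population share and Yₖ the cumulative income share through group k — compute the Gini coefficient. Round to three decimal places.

Cumulative income shares Yₖ: 0.0780, 0.1940, 0.3580, 0.6490, 1.0000
Σ (Xₖ−Xₖ₋₁)(Yₖ+Yₖ₋₁) = (1/5)(0.0780+0.0000) + (1/5)(0.1940+0.0780) + (1/5)(0.3580+0.1940) + (1/5)(0.6490+0.3580) + (1/5)(1.0000+0.6490)
  = 0.0156 + 0.0544 + 0.1104 + 0.2014 + 0.3298 = 0.7116
G = 1 − 0.7116 = 0.2884

0.288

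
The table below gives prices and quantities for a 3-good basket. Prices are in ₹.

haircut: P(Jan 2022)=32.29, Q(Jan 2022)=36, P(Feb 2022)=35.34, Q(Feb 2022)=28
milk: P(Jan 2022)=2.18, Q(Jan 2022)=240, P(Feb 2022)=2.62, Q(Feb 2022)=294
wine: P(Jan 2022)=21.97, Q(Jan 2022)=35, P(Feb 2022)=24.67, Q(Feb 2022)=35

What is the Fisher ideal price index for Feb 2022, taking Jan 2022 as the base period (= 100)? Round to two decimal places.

112.99

Laspeyres component (base-period weights):
ΣP(Feb 2022)Q(Jan 2022) = 35.34×36 + 2.62×240 + 24.67×35 = 1272.24 + 628.8 + 863.45 = 2764.49
ΣP(Jan 2022)Q(Jan 2022) = 32.29×36 + 2.18×240 + 21.97×35 = 1162.44 + 523.2 + 768.95 = 2454.59
L = 2764.49 / 2454.59 × 100 = 112.6253
Paasche component (current-period weights):
ΣP(Feb 2022)Q(Feb 2022) = 35.34×28 + 2.62×294 + 24.67×35 = 989.52 + 770.28 + 863.45 = 2623.25
ΣP(Jan 2022)Q(Feb 2022) = 32.29×28 + 2.18×294 + 21.97×35 = 904.12 + 640.92 + 768.95 = 2313.99
P = 2623.25 / 2313.99 × 100 = 113.3648
Fisher = √(L × P) = √(112.6253 × 113.3648) = 112.9945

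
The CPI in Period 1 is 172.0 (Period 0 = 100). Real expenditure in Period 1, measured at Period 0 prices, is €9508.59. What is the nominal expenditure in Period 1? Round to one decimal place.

Nominal = Real × (Index/100) = 9508.59 × (172.0/100)
        = 9508.59 × 1.720 = 16354.7748

16354.8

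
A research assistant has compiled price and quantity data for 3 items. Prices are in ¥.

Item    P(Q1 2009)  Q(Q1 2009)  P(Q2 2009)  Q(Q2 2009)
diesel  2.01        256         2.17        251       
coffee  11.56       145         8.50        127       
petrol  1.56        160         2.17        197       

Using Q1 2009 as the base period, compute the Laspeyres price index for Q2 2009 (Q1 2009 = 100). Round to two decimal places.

87.50

Laspeyres price index uses base-period quantities as weights.
ΣP(Q2 2009)·Q(Q1 2009) = 2.17×256 + 8.50×145 + 2.17×160 = 555.52 + 1232.5 + 347.2 = 2135.22
ΣP(Q1 2009)·Q(Q1 2009) = 2.01×256 + 11.56×145 + 1.56×160 = 514.56 + 1676.2 + 249.6 = 2440.36
Index = 2135.22 / 2440.36 × 100 = 87.4961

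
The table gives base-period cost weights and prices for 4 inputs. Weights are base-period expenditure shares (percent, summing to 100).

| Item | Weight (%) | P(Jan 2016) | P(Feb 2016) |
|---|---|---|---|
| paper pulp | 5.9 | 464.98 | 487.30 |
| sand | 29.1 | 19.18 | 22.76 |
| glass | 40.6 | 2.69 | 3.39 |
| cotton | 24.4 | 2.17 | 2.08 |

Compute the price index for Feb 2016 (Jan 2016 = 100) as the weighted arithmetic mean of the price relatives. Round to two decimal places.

115.27

paper pulp: 5.9 × (487.30/464.98) = 5.9 × 1.048002 = 6.1832
sand: 29.1 × (22.76/19.18) = 29.1 × 1.186653 = 34.5316
glass: 40.6 × (3.39/2.69) = 40.6 × 1.260223 = 51.1651
cotton: 24.4 × (2.08/2.17) = 24.4 × 0.958525 = 23.3880
Index = Σ wᵢ·(p₁ᵢ/p₀ᵢ) = 6.1832 + 34.5316 + 51.1651 + 23.3880 = 115.2679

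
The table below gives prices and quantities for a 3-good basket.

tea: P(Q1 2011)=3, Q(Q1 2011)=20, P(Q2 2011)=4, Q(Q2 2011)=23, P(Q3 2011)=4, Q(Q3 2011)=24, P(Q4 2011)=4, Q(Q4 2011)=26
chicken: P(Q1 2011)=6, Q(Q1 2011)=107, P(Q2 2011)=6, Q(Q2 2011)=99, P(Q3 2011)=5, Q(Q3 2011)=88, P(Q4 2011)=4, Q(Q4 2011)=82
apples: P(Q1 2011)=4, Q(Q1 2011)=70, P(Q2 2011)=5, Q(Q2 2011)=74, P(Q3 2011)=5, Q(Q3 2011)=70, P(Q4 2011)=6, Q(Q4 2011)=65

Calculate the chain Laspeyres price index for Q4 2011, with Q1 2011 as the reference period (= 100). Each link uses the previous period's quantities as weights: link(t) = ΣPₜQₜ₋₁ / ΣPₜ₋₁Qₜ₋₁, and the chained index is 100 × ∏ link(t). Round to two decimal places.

Link Q1 2011→Q2 2011:
ΣP(Q2 2011)Q(Q1 2011) = 4×20 + 6×107 + 5×70 = 80 + 642 + 350 = 1072
ΣP(Q1 2011)Q(Q1 2011) = 3×20 + 6×107 + 4×70 = 60 + 642 + 280 = 982
link = 1072/982 = 1.091650
Link Q2 2011→Q3 2011:
ΣP(Q3 2011)Q(Q2 2011) = 4×23 + 5×99 + 5×74 = 92 + 495 + 370 = 957
ΣP(Q2 2011)Q(Q2 2011) = 4×23 + 6×99 + 5×74 = 92 + 594 + 370 = 1056
link = 957/1056 = 0.906250
Link Q3 2011→Q4 2011:
ΣP(Q4 2011)Q(Q3 2011) = 4×24 + 4×88 + 6×70 = 96 + 352 + 420 = 868
ΣP(Q3 2011)Q(Q3 2011) = 4×24 + 5×88 + 5×70 = 96 + 440 + 350 = 886
link = 868/886 = 0.979684
Chained index = 100 × 1.091650 × 0.906250 × 0.979684 = 96.9209

96.92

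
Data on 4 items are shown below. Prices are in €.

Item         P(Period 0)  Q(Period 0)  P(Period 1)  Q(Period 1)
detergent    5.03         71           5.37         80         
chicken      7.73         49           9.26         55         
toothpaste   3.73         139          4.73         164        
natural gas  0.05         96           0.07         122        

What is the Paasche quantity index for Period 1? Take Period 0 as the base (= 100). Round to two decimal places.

114.94

Paasche quantity index uses current-period prices as weights.
ΣP(Period 1)·Q(Period 1) = 5.37×80 + 9.26×55 + 4.73×164 + 0.07×122 = 429.6 + 509.3 + 775.72 + 8.54 = 1723.16
ΣP(Period 1)·Q(Period 0) = 5.37×71 + 9.26×49 + 4.73×139 + 0.07×96 = 381.27 + 453.74 + 657.47 + 6.72 = 1499.2
Index = 1723.16 / 1499.2 × 100 = 114.9386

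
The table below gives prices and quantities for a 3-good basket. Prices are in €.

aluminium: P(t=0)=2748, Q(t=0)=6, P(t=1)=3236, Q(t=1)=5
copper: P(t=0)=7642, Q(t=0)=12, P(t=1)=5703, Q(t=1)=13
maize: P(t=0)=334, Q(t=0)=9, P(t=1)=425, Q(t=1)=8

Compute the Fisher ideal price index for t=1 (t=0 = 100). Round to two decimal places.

Laspeyres component (base-period weights):
ΣP(t=1)Q(t=0) = 3236×6 + 5703×12 + 425×9 = 19416 + 68436 + 3825 = 91677
ΣP(t=0)Q(t=0) = 2748×6 + 7642×12 + 334×9 = 16488 + 91704 + 3006 = 111198
L = 91677 / 111198 × 100 = 82.4448
Paasche component (current-period weights):
ΣP(t=1)Q(t=1) = 3236×5 + 5703×13 + 425×8 = 16180 + 74139 + 3400 = 93719
ΣP(t=0)Q(t=1) = 2748×5 + 7642×13 + 334×8 = 13740 + 99346 + 2672 = 115758
P = 93719 / 115758 × 100 = 80.9611
Fisher = √(L × P) = √(82.4448 × 80.9611) = 81.6996

81.70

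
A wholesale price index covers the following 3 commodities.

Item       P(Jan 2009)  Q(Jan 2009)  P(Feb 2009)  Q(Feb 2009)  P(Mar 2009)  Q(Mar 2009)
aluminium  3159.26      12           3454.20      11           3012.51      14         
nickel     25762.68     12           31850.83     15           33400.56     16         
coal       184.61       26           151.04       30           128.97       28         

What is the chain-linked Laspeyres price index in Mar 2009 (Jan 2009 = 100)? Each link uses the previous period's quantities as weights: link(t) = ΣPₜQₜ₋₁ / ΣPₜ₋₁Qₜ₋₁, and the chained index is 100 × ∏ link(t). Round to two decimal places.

Link Jan 2009→Feb 2009:
ΣP(Feb 2009)Q(Jan 2009) = 3454.20×12 + 31850.83×12 + 151.04×26 = 41450.4 + 382209.96 + 3927.04 = 427587.4
ΣP(Jan 2009)Q(Jan 2009) = 3159.26×12 + 25762.68×12 + 184.61×26 = 37911.12 + 309152.16 + 4799.86 = 351863.14
link = 427587.4/351863.14 = 1.215209
Link Feb 2009→Mar 2009:
ΣP(Mar 2009)Q(Feb 2009) = 3012.51×11 + 33400.56×15 + 128.97×30 = 33137.61 + 501008.4 + 3869.1 = 538015.11
ΣP(Feb 2009)Q(Feb 2009) = 3454.20×11 + 31850.83×15 + 151.04×30 = 37996.2 + 477762.45 + 4531.2 = 520289.85
link = 538015.11/520289.85 = 1.034068
Chained index = 100 × 1.215209 × 1.034068 = 125.6609

125.66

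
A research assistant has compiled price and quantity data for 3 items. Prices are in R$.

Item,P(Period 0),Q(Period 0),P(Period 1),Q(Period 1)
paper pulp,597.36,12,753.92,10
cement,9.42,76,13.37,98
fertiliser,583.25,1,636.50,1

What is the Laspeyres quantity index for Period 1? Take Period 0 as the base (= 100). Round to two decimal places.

Laspeyres quantity index uses base-period prices as weights.
ΣP(Period 0)·Q(Period 1) = 597.36×10 + 9.42×98 + 583.25×1 = 5973.6 + 923.16 + 583.25 = 7480.01
ΣP(Period 0)·Q(Period 0) = 597.36×12 + 9.42×76 + 583.25×1 = 7168.32 + 715.92 + 583.25 = 8467.49
Index = 7480.01 / 8467.49 × 100 = 88.3380

88.34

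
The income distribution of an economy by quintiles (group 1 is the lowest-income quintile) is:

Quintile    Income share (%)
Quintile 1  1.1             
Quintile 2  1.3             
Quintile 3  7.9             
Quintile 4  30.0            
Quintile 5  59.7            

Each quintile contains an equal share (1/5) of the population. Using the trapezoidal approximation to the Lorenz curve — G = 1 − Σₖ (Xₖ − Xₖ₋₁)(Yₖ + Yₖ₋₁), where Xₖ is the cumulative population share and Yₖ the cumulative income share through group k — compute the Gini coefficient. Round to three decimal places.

Cumulative income shares Yₖ: 0.0110, 0.0240, 0.1030, 0.4030, 1.0000
Σ (Xₖ−Xₖ₋₁)(Yₖ+Yₖ₋₁) = (1/5)(0.0110+0.0000) + (1/5)(0.0240+0.0110) + (1/5)(0.1030+0.0240) + (1/5)(0.4030+0.1030) + (1/5)(1.0000+0.4030)
  = 0.0022 + 0.0070 + 0.0254 + 0.1012 + 0.2806 = 0.4164
G = 1 − 0.4164 = 0.5836

0.584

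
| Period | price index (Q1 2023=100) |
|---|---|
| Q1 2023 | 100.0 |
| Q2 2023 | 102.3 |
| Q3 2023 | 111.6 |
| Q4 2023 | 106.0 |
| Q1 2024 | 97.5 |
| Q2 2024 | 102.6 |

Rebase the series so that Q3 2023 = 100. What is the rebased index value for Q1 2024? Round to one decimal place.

Rebased(Q1 2024) = 97.5 / 111.6 × 100 = 87.3656

87.4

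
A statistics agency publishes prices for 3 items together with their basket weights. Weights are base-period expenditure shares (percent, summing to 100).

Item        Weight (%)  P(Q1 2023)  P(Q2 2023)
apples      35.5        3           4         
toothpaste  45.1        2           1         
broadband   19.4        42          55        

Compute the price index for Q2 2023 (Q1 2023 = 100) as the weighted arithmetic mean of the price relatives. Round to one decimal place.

95.3

apples: 35.5 × (4/3) = 35.5 × 1.333333 = 47.3333
toothpaste: 45.1 × (1/2) = 45.1 × 0.500000 = 22.5500
broadband: 19.4 × (55/42) = 19.4 × 1.309524 = 25.4048
Index = Σ wᵢ·(p₁ᵢ/p₀ᵢ) = 47.3333 + 22.5500 + 25.4048 = 95.2881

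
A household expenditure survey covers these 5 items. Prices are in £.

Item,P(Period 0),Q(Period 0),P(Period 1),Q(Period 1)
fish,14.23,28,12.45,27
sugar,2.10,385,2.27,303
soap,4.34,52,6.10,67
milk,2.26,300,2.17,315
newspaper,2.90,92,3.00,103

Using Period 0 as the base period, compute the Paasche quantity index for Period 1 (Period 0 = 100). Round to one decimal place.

98.3

Paasche quantity index uses current-period prices as weights.
ΣP(Period 1)·Q(Period 1) = 12.45×27 + 2.27×303 + 6.10×67 + 2.17×315 + 3.00×103 = 336.15 + 687.81 + 408.7 + 683.55 + 309 = 2425.21
ΣP(Period 1)·Q(Period 0) = 12.45×28 + 2.27×385 + 6.10×52 + 2.17×300 + 3.00×92 = 348.6 + 873.95 + 317.2 + 651 + 276 = 2466.75
Index = 2425.21 / 2466.75 × 100 = 98.3160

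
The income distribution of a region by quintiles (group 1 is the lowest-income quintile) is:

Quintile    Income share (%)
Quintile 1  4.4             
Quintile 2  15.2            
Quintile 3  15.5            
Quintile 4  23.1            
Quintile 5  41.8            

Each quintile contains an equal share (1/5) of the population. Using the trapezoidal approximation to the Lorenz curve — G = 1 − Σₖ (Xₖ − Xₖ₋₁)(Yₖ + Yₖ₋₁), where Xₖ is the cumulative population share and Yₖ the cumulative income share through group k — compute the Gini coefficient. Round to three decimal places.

Cumulative income shares Yₖ: 0.0440, 0.1960, 0.3510, 0.5820, 1.0000
Σ (Xₖ−Xₖ₋₁)(Yₖ+Yₖ₋₁) = (1/5)(0.0440+0.0000) + (1/5)(0.1960+0.0440) + (1/5)(0.3510+0.1960) + (1/5)(0.5820+0.3510) + (1/5)(1.0000+0.5820)
  = 0.0088 + 0.0480 + 0.1094 + 0.1866 + 0.3164 = 0.6692
G = 1 − 0.6692 = 0.3308

0.331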